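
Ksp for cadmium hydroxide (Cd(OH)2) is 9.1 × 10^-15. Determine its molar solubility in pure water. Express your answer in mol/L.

1.3e-5 M

Cd(OH)2(s) <=> Cd^2+ + 2 OH^-
Ksp = [Cd^2+][OH^-]^2
With molar solubility s: [Cd^2+] = s, [OH^-] = 2s.
Ksp = s(2s)^2 = 4s^3
s = (9.1 × 10^-15 / 4)^(1/3) = 1.3 x 10^-5 M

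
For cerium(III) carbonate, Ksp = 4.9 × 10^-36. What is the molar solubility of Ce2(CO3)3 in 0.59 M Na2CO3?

s = 2.4e-18 M

Ce2(CO3)3(s) ⇌ 2 Ce^3+(aq) + 3 CO3^2-(aq)
Ksp = [Ce^3+]^2[CO3^2-]^3
Let s = moles of Ce2(CO3)3 that dissolve per litre. [Ce^3+] = 2s, [CO3^2-] = 0.59 + 3s ≈ 0.59 (since CO3^2- from Na2CO3 dominates).
Ksp ≈ (2s)^2 × (0.59)^3
s = 2.4 × 10^-18 M
Check: 3s = 7.3 × 10^-18 ≪ 0.59, so the approximation is valid.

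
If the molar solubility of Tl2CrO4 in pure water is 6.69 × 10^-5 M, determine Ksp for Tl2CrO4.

Tl2CrO4(s) <=> 2 Tl^+ + CrO4^2-
With molar solubility s: [Tl^+] = 2s, [CrO4^2-] = s.
Ksp = [Tl^+]^2[CrO4^2-]
So Ksp = (2s)^2 × s = 4s^3
With s = 6.69 × 10^-5: Ksp = 1.20 × 10^-12

Ksp ≈ 1.20 × 10^-12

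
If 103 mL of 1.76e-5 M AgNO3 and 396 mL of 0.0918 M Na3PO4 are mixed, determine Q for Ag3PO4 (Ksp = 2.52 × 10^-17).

Total volume = 103 + 396 = 499 mL.
[Ag^+] = 1.76 × 10^-5 × (103/499) = 3.633 × 10^-6 M
[PO4^3-] = 9.18 × 10^-2 × (396/499) = 7.285 x 10^-2 M
Ag3PO4(s) ⇌ 3 Ag^+ + PO4^3-, so Q = [Ag^+]^3[PO4^3-]
Q = (3.633 x 10^-6)^3(7.285 × 10^-2) = 3.49 x 10^-18
Q < Ksp, so no precipitate of Ag3PO4 forms.

Q ≈ 3.49 × 10^-18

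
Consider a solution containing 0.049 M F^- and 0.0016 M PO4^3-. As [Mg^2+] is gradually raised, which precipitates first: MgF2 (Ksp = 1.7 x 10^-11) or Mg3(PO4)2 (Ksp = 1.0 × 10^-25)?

Precipitation of each salt starts when its ion product equals its Ksp.
For MgF2: 1.7 x 10^-11 = (0.049)^2 × [Mg^2+]  ⇒  [Mg^2+] = 7.1 × 10^-9 M.
For Mg3(PO4)2: 1.0 × 10^-25 = (0.0016)^2 × [Mg^2+]^3  ⇒  [Mg^2+] = 3.4 × 10^-7 M.
The salt with the lower threshold [Mg^2+] precipitates first: MgF2.

MgF2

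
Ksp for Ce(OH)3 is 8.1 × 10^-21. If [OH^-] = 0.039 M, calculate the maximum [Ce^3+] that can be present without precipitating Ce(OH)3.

Ce(OH)3(s) ⇌ Ce^3+(aq) + 3 OH^-(aq)
Ksp = [Ce^3+][OH^-]^3
Precipitation begins when Q = Ksp. With [OH^-] = 0.039 M:
8.1 × 10^-21 = (0.039)^3 × [Ce^3+]
[Ce^3+] = (8.1 × 10^-21 / 5.93 x 10^-5) = 1.4 × 10^-16 M

[Ce^3+] ≈ 1.4 × 10^-16 M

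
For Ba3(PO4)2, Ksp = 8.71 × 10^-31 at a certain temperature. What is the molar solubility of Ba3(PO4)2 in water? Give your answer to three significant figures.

3.81e-7 M

Ba3(PO4)2(s) ⇌ 3 Ba^2+(aq) + 2 PO4^3-(aq)
Ksp = [Ba^2+]^3[PO4^3-]^2
Let s = molar solubility. Then [Ba^2+] = 3s and [PO4^3-] = 2s.
So Ksp = (3s)^3 × (2s)^2 = 108s^5
s = (8.71 × 10^-31 / 108)^(1/5) = 3.81 × 10^-7 M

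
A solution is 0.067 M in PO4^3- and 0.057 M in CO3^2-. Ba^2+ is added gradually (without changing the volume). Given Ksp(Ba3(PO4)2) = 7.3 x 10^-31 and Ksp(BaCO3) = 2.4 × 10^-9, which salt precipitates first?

Each salt begins to precipitate when Q = Ksp, i.e. when [Ba^2+] reaches its threshold.
For Ba3(PO4)2: 7.3 x 10^-31 = (0.067)^2 × [Ba^2+]^3  ⇒  [Ba^2+] = 5.5 × 10^-10 M.
For BaCO3: 2.4 × 10^-9 = 0.057 × [Ba^2+]  ⇒  [Ba^2+] = 4.2 x 10^-8 M.
The salt with the lower threshold [Ba^2+] precipitates first: Ba3(PO4)2.

Ba3(PO4)2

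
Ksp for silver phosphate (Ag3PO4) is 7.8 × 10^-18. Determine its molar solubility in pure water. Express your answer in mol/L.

Ag3PO4(s) ⇌ 3 Ag^+ + PO4^3-
Ksp = [Ag^+]^3[PO4^3-]
For each mole of Ag3PO4 that dissolves: [Ag^+] = 3s, [PO4^3-] = s.
Ksp = (3s)^3s = 27s^4
Solving, s = (7.8 × 10^-18/27)^(1/4) = 2.3 x 10^-5 M

2.3e-5 M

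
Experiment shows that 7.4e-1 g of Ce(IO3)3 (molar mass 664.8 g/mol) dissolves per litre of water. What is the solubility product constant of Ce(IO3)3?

Molar solubility s = (7.4 × 10^-1 g/L) / (664.8 g/mol) = 1.11 x 10^-3 M.
Ce(IO3)3(s) <=> Ce^3+(aq) + 3 IO3^-(aq)
For each mole of Ce(IO3)3 that dissolves: [Ce^3+] = s, [IO3^-] = 3s.
Ksp = [Ce^3+][IO3^-]^3
Ksp = s(3s)^3 = 27s^4
Ksp = 27 × (1.11 × 10^-3)^4 = 4.1 × 10^-11

Ksp = 4.1 x 10^-11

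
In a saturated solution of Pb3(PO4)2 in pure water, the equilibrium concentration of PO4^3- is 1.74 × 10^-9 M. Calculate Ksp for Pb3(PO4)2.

Pb3(PO4)2(s) <=> 3 Pb^2+(aq) + 2 PO4^3-(aq)
Stoichiometry gives [Pb^2+] = (3/2)[PO4^3-] = 2.610 × 10^-9 M.
Ksp = [Pb^2+]^3[PO4^3-]^2
Ksp = (2.610 × 10^-9)^3 × (1.74 × 10^-9)^2 = 5.38 × 10^-44

5.38e-44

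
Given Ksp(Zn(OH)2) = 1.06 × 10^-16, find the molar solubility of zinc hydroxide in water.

s = 2.98 x 10^-6 M

Zn(OH)2(s) <=> Zn^2+ + 2 OH^-
Ksp = [Zn^2+][OH^-]^2
If s mol/L of Zn(OH)2 dissolves, [Zn^2+] = s and [OH^-] = 2s.
So Ksp = s × (2s)^2 = 4s^3
s = (1.06 × 10^-16 / 4)^(1/3) = 2.98 x 10^-6 M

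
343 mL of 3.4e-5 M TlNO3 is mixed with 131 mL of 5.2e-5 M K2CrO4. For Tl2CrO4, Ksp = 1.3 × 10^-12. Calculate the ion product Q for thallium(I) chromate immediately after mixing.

Total volume = 343 + 131 = 474 mL.
[Tl^+] = 3.4 x 10^-5 × (343/474) = 2.46 × 10^-5 M
[CrO4^2-] = 5.2 × 10^-5 × (131/474) = 1.44 × 10^-5 M
Tl2CrO4(s) ⇌ 2 Tl^+(aq) + CrO4^2-(aq), so Q = [Tl^+]^2[CrO4^2-]
Q = (2.46 × 10^-5)^2(1.44 × 10^-5) = 8.7 x 10^-15
Q < Ksp, so no precipitate of Tl2CrO4 forms.

8.7 x 10^-15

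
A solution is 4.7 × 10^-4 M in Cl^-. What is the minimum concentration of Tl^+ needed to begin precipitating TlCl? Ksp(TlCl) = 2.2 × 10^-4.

TlCl(s) ⇌ Tl^+(aq) + Cl^-(aq)
Ksp = [Tl^+][Cl^-]
Precipitation begins when Q = Ksp. With [Cl^-] = 4.7 × 10^-4 M:
2.2 × 10^-4 = (4.7 × 10^-4) × [Tl^+]
[Tl^+] = (2.2 × 10^-4 / 4.7 × 10^-4) = 4.7 × 10^-1 M

[Tl^+] = 0.47 M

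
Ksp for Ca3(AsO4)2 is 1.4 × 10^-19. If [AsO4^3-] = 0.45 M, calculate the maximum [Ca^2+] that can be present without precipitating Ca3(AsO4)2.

Ca3(AsO4)2(s) ⇌ 3 Ca^2+ + 2 AsO4^3-
Ksp = [Ca^2+]^3[AsO4^3-]^2
Precipitation begins when Q = Ksp. With [AsO4^3-] = 0.45 M:
1.4 × 10^-19 = (0.45)^2 × [Ca^2+]^3
[Ca^2+] = (1.4 × 10^-19 / 2.03 x 10^-1)^(1/3) = 8.8 × 10^-7 M

8.8e-7 M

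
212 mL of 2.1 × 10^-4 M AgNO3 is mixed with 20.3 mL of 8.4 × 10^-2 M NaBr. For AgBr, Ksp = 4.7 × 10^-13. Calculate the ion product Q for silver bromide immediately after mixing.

Total volume = 212 + 20.3 = 232.3 mL.
[Ag^+] = 2.1 × 10^-4 × (212/232.3) = 1.92 × 10^-4 M
[Br^-] = 8.4 × 10^-2 × (20.3/232.3) = 7.34 × 10^-3 M
AgBr(s) ⇌ Ag^+(aq) + Br^-(aq), so Q = [Ag^+][Br^-]
Q = (1.92 × 10^-4)(7.34 × 10^-3) = 1.4 × 10^-6
Q > Ksp, so AgBr will precipitate.

Q = 1.4 x 10^-6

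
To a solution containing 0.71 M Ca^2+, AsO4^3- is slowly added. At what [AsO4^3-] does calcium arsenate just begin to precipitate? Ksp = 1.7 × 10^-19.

Ca3(AsO4)2(s) ⇌ 3 Ca^2+(aq) + 2 AsO4^3-(aq)
Ksp = [Ca^2+]^3[AsO4^3-]^2
Precipitation begins when Q = Ksp. With [Ca^2+] = 0.71 M:
1.7 × 10^-19 = (0.71)^3 × [AsO4^3-]^2
[AsO4^3-] = (1.7 × 10^-19 / 3.58 × 10^-1)^(1/2) = 6.9 × 10^-10 M

6.9 x 10^-10 M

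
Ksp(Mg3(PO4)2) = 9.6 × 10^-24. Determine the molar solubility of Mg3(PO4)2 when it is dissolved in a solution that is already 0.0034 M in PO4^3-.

Mg3(PO4)2(s) <=> 3 Mg^2+ + 2 PO4^3-
Ksp = [Mg^2+]^3[PO4^3-]^2
Let s = moles of Mg3(PO4)2 that dissolve per litre. [Mg^2+] = 3s, [PO4^3-] = 0.0034 + 2s ≈ 0.0034 (since the PO4^3- already present dominates).
Ksp ≈ (3s)^3 × (0.0034)^2
s = 3.1 × 10^-7 M
Check: 2s = 6.3 x 10^-7 ≪ 0.0034, so the approximation is valid.

3.1e-7 M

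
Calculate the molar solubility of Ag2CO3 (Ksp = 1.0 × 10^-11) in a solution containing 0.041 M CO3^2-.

Ag2CO3(s) ⇌ 2 Ag^+ + CO3^2-
Ksp = [Ag^+]^2[CO3^2-]
Let s be the molar solubility in this solution. [Ag^+] = 2s, [CO3^2-] = 0.041 + s ≈ 0.041 (common-ion effect: CO3^2- is already 0.041 M).
Ksp ≈ (2s)^2 × 0.041
s = 7.8 × 10^-6 M
Check: s = 7.8 × 10^-6 ≪ 0.041, so the approximation is valid.

s = 7.8e-6 M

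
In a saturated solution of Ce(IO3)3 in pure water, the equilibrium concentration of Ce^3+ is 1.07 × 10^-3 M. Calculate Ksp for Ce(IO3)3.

Ksp = 3.54 × 10^-11

Ce(IO3)3(s) <=> Ce^3+(aq) + 3 IO3^-(aq)
Stoichiometry gives [IO3^-] = (3/1)[Ce^3+] = 3.210 × 10^-3 M.
Ksp = [Ce^3+][IO3^-]^3
Ksp = 1.07 × 10^-3 × (3.210 x 10^-3)^3 = 3.54 x 10^-11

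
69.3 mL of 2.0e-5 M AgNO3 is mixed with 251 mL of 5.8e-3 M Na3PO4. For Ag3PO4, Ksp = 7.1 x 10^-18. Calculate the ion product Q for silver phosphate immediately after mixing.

3.7 × 10^-19

Total volume = 69.3 + 251 = 320.3 mL.
[Ag^+] = 2.0 × 10^-5 × (69.3/320.3) = 4.33 x 10^-6 M
[PO4^3-] = 5.8 x 10^-3 × (251/320.3) = 4.55 × 10^-3 M
Ag3PO4(s) ⇌ 3 Ag^+(aq) + PO4^3-(aq), so Q = [Ag^+]^3[PO4^3-]
Q = (4.33 x 10^-6)^3(4.55 x 10^-3) = 3.7 x 10^-19
Q < Ksp, so no precipitate of Ag3PO4 forms.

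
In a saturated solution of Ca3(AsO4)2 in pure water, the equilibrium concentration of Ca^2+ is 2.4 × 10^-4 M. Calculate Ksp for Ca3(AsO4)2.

Ksp = 3.5 x 10^-19

Ca3(AsO4)2(s) <=> 3 Ca^2+ + 2 AsO4^3-
Stoichiometry gives [AsO4^3-] = (2/3)[Ca^2+] = 1.60 × 10^-4 M.
Ksp = [Ca^2+]^3[AsO4^3-]^2
Ksp = (2.4 × 10^-4)^3 × (1.60 x 10^-4)^2 = 3.5 x 10^-19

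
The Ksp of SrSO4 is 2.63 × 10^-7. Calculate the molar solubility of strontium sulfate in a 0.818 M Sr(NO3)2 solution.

SrSO4(s) ⇌ Sr^2+(aq) + SO4^2-(aq)
Ksp = [Sr^2+][SO4^2-]
If s mol/L dissolves here, [Sr^2+] = 0.818 + s ≈ 0.818, [SO4^2-] = s (common-ion effect: Sr^2+ is already 0.818 M).
Ksp ≈ 0.818 × s
s = 3.22 × 10^-7 M
Check: s = 3.2 × 10^-7 ≪ 0.818, so the approximation is valid.

s ≈ 3.22 × 10^-7 M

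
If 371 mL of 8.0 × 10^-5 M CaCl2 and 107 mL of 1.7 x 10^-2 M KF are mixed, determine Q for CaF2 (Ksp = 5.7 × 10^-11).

9.0 x 10^-10

Total volume = 371 + 107 = 478 mL.
[Ca^2+] = 8.0 × 10^-5 × (371/478) = 6.21 × 10^-5 M
[F^-] = 1.7 × 10^-2 × (107/478) = 3.81 × 10^-3 M
CaF2(s) ⇌ Ca^2+ + 2 F^-, so Q = [Ca^2+][F^-]^2
Q = (6.21 × 10^-5)(3.81 × 10^-3)^2 = 9.0 x 10^-10
Q > Ksp, so CaF2 will precipitate.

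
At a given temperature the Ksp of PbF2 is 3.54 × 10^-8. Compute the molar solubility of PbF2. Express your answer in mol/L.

PbF2(s) ⇌ Pb^2+ + 2 F^-
Ksp = [Pb^2+][F^-]^2
Let s = molar solubility. Then [Pb^2+] = s and [F^-] = 2s.
Substituting: Ksp = s(2s)^2 = 4s^3
s^3 = 3.54 × 10^-8 / 4, so s = 2.07 x 10^-3 M

s = 2.07 x 10^-3 M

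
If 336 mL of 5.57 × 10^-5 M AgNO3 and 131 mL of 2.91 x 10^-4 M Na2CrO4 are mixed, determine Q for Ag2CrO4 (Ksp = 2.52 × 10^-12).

1.31 × 10^-13

Total volume = 336 + 131 = 467 mL.
[Ag^+] = 5.57 x 10^-5 × (336/467) = 4.008 x 10^-5 M
[CrO4^2-] = 2.91 × 10^-4 × (131/467) = 8.163 × 10^-5 M
Ag2CrO4(s) ⇌ 2 Ag^+ + CrO4^2-, so Q = [Ag^+]^2[CrO4^2-]
Q = (4.008 × 10^-5)^2(8.163 × 10^-5) = 1.31 x 10^-13
Q < Ksp, so no precipitate of Ag2CrO4 forms.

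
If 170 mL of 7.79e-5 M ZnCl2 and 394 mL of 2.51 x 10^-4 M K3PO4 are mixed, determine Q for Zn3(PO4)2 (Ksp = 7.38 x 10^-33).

Q ≈ 3.98 x 10^-22

Total volume = 170 + 394 = 564 mL.
[Zn^2+] = 7.79 x 10^-5 × (170/564) = 2.348 × 10^-5 M
[PO4^3-] = 2.51 x 10^-4 × (394/564) = 1.753 x 10^-4 M
Zn3(PO4)2(s) ⇌ 3 Zn^2+ + 2 PO4^3-, so Q = [Zn^2+]^3[PO4^3-]^2
Q = (2.348 × 10^-5)^3(1.753 × 10^-4)^2 = 3.98 × 10^-22
Q > Ksp, so Zn3(PO4)2 will precipitate.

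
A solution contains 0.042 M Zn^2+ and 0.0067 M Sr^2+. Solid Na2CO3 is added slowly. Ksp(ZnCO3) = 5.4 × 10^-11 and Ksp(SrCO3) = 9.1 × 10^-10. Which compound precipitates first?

Precipitation of each salt starts when its ion product equals its Ksp.
For ZnCO3: 5.4 × 10^-11 = 0.042 × [CO3^2-]  ⇒  [CO3^2-] = 1.3 × 10^-9 M.
For SrCO3: 9.1 × 10^-10 = 0.0067 × [CO3^2-]  ⇒  [CO3^2-] = 1.4 × 10^-7 M.
The salt with the lower threshold [CO3^2-] precipitates first: ZnCO3.

ZnCO3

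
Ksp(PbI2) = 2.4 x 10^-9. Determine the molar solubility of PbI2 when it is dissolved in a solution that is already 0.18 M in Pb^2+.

PbI2(s) <=> Pb^2+(aq) + 2 I^-(aq)
Ksp = [Pb^2+][I^-]^2
Let s be the molar solubility in this solution. [Pb^2+] = 0.18 + s ≈ 0.18, [I^-] = 2s (common-ion effect: Pb^2+ is already 0.18 M).
Ksp ≈ 0.18 × (2s)^2
s = 5.8 × 10^-5 M
Check: s = 5.8 × 10^-5 ≪ 0.18, so the approximation is valid.

s = 5.8 × 10^-5 M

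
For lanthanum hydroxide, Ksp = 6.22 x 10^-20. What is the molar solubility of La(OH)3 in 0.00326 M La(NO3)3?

La(OH)3(s) ⇌ La^3+(aq) + 3 OH^-(aq)
Ksp = [La^3+][OH^-]^3
Let s be the molar solubility in this solution. [La^3+] = 0.00326 + s ≈ 0.00326, [OH^-] = 3s (Ksp is small, so little additional dissolves).
Ksp ≈ 0.00326 × (3s)^3
s = 8.91 x 10^-7 M
Check: s = 8.9 × 10^-7 ≪ 0.00326, so the approximation is valid.

s = 8.91e-7 M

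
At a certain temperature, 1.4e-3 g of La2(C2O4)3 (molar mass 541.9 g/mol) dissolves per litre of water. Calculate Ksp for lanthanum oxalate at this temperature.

Molar solubility s = (1.4 × 10^-3 g/L) / (541.9 g/mol) = 2.58 x 10^-6 M.
La2(C2O4)3(s) ⇌ 2 La^3+(aq) + 3 C2O4^2-(aq)
For each mole of La2(C2O4)3 that dissolves: [La^3+] = 2s, [C2O4^2-] = 3s.
Ksp = [La^3+]^2[C2O4^2-]^3
Substituting: Ksp = (2s)^2(3s)^3 = 108s^5
With s = 2.58 x 10^-6: Ksp = 1.2 × 10^-26

Ksp = 1.2 × 10^-26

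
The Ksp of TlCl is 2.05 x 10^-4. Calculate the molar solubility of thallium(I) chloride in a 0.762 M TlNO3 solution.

s = 2.69 × 10^-4 M

TlCl(s) ⇌ Tl^+ + Cl^-
Ksp = [Tl^+][Cl^-]
Let s = moles of TlCl that dissolve per litre. [Tl^+] = 0.762 + s ≈ 0.762, [Cl^-] = s (Ksp is small, so little additional dissolves).
Ksp ≈ 0.762 × s
s = 2.69 × 10^-4 M
Check: s = 2.7 x 10^-4 ≪ 0.762, so the approximation is valid.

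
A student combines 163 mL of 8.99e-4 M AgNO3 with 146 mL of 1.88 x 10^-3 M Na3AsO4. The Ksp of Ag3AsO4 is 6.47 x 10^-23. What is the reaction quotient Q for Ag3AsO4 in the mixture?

Q ≈ 9.47e-14

Total volume = 163 + 146 = 309 mL.
[Ag^+] = 8.99 × 10^-4 × (163/309) = 4.742 × 10^-4 M
[AsO4^3-] = 1.88 × 10^-3 × (146/309) = 8.883 × 10^-4 M
Ag3AsO4(s) ⇌ 3 Ag^+ + AsO4^3-, so Q = [Ag^+]^3[AsO4^3-]
Q = (4.742 × 10^-4)^3(8.883 × 10^-4) = 9.47 × 10^-14
Q > Ksp, so Ag3AsO4 will precipitate.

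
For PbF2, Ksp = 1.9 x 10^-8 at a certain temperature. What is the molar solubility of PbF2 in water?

PbF2(s) <=> Pb^2+(aq) + 2 F^-(aq)
Ksp = [Pb^2+][F^-]^2
If s mol/L of PbF2 dissolves, [Pb^2+] = s and [F^-] = 2s.
So Ksp = s × (2s)^2 = 4s^3
Solving, s = (1.9 x 10^-8/4)^(1/3) = 1.7 × 10^-3 M

s = 1.7 × 10^-3 M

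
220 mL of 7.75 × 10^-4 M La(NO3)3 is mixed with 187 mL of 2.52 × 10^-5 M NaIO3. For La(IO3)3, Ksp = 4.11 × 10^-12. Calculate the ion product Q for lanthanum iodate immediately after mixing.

Total volume = 220 + 187 = 407 mL.
[La^3+] = 7.75 × 10^-4 × (220/407) = 4.189 × 10^-4 M
[IO3^-] = 2.52 × 10^-5 × (187/407) = 1.158 × 10^-5 M
La(IO3)3(s) <=> La^3+ + 3 IO3^-, so Q = [La^3+][IO3^-]^3
Q = (4.189 x 10^-4)(1.158 × 10^-5)^3 = 6.50 × 10^-19
Q < Ksp, so no precipitate of La(IO3)3 forms.

6.50e-19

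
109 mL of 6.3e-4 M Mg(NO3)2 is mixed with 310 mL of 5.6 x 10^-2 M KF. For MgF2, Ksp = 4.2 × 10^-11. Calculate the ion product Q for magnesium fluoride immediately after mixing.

Total volume = 109 + 310 = 419 mL.
[Mg^2+] = 6.3 x 10^-4 × (109/419) = 1.64 × 10^-4 M
[F^-] = 5.6 × 10^-2 × (310/419) = 4.14 × 10^-2 M
MgF2(s) ⇌ Mg^2+(aq) + 2 F^-(aq), so Q = [Mg^2+][F^-]^2
Q = (1.64 × 10^-4)(4.14 x 10^-2)^2 = 2.8 × 10^-7
Q > Ksp, so MgF2 will precipitate.

Q ≈ 2.8 × 10^-7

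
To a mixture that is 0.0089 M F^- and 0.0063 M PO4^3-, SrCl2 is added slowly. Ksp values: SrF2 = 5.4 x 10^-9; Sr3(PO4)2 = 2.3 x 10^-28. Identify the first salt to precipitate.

Sr3(PO4)2

Each salt begins to precipitate when Q = Ksp, i.e. when [Sr^2+] reaches its threshold.
For SrF2: 5.4 x 10^-9 = (0.0089)^2 × [Sr^2+]  ⇒  [Sr^2+] = 6.8 x 10^-5 M.
For Sr3(PO4)2: 2.3 x 10^-28 = (0.0063)^2 × [Sr^2+]^3  ⇒  [Sr^2+] = 1.8 × 10^-8 M.
The salt with the lower threshold [Sr^2+] precipitates first: Sr3(PO4)2.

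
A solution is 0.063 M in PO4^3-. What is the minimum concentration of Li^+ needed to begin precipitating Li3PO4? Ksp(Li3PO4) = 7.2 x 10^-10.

Li3PO4(s) <=> 3 Li^+ + PO4^3-
Ksp = [Li^+]^3[PO4^3-]
Precipitation begins when Q = Ksp. With [PO4^3-] = 0.063 M:
7.2 x 10^-10 = (0.063) × [Li^+]^3
[Li^+] = (7.2 x 10^-10 / 6.3 × 10^-2)^(1/3) = 2.3 × 10^-3 M

[Li^+] ≈ 2.3 × 10^-3 M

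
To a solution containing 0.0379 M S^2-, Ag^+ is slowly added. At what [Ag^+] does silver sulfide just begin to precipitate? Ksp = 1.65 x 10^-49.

Ag2S(s) <=> 2 Ag^+ + S^2-
Ksp = [Ag^+]^2[S^2-]
Precipitation begins when Q = Ksp. With [S^2-] = 0.0379 M:
1.65 x 10^-49 = (0.0379) × [Ag^+]^2
[Ag^+] = (1.65 x 10^-49 / 3.79 × 10^-2)^(1/2) = 2.09 x 10^-24 M

2.09e-24 M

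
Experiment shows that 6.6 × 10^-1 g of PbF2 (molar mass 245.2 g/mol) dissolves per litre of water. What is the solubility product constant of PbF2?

Ksp = 7.8 × 10^-8

Molar solubility s = (6.6 x 10^-1 g/L) / (245.2 g/mol) = 2.69 x 10^-3 M.
PbF2(s) ⇌ Pb^2+(aq) + 2 F^-(aq)
With molar solubility s: [Pb^2+] = s, [F^-] = 2s.
Ksp = [Pb^2+][F^-]^2
Substituting: Ksp = s(2s)^2 = 4s^3
With s = 2.69 x 10^-3: Ksp = 7.8 x 10^-8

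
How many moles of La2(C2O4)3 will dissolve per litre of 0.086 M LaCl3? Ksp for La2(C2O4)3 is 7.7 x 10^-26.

La2(C2O4)3(s) ⇌ 2 La^3+(aq) + 3 C2O4^2-(aq)
Ksp = [La^3+]^2[C2O4^2-]^3
If s mol/L dissolves here, [La^3+] = 0.086 + 2s ≈ 0.086, [C2O4^2-] = 3s (Ksp is small, so little additional dissolves).
Ksp ≈ (0.086)^2 × (3s)^3
s = 7.3 × 10^-9 M
Check: 2s = 1.5 × 10^-8 ≪ 0.086, so the approximation is valid.

7.3 x 10^-9 M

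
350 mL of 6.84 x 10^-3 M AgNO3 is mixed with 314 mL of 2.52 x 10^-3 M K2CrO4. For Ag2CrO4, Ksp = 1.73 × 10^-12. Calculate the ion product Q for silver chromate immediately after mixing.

Total volume = 350 + 314 = 664 mL.
[Ag^+] = 6.84 × 10^-3 × (350/664) = 3.605 × 10^-3 M
[CrO4^2-] = 2.52 × 10^-3 × (314/664) = 1.192 x 10^-3 M
Ag2CrO4(s) ⇌ 2 Ag^+ + CrO4^2-, so Q = [Ag^+]^2[CrO4^2-]
Q = (3.605 x 10^-3)^2(1.192 × 10^-3) = 1.55 x 10^-8
Q > Ksp, so Ag2CrO4 will precipitate.

1.55 × 10^-8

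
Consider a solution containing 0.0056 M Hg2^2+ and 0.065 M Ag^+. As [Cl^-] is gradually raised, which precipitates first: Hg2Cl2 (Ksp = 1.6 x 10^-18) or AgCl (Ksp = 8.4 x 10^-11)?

Each salt begins to precipitate when Q = Ksp, i.e. when [Cl^-] reaches its threshold.
For Hg2Cl2: 1.6 x 10^-18 = 0.0056 × [Cl^-]^2  ⇒  [Cl^-] = 1.7 × 10^-8 M.
For AgCl: 8.4 x 10^-11 = 0.065 × [Cl^-]  ⇒  [Cl^-] = 1.3 × 10^-9 M.
The salt with the lower threshold [Cl^-] precipitates first: AgCl.

AgCl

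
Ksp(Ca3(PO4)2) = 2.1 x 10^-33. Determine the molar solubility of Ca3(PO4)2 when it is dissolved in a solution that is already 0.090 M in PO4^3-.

Ca3(PO4)2(s) ⇌ 3 Ca^2+ + 2 PO4^3-
Ksp = [Ca^2+]^3[PO4^3-]^2
Let s be the molar solubility in this solution. [Ca^2+] = 3s, [PO4^3-] = 0.090 + 2s ≈ 0.090 (common-ion effect: PO4^3- is already 0.090 M).
Ksp ≈ (3s)^3 × (0.090)^2
s = 2.1 × 10^-11 M
Check: 2s = 4.3 x 10^-11 ≪ 0.090, so the approximation is valid.

2.1e-11 M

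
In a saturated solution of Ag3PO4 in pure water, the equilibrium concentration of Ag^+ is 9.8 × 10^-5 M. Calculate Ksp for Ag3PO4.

Ksp ≈ 3.1 × 10^-17

Ag3PO4(s) ⇌ 3 Ag^+ + PO4^3-
Stoichiometry gives [PO4^3-] = (1/3)[Ag^+] = 3.27 x 10^-5 M.
Ksp = [Ag^+]^3[PO4^3-]
Ksp = (9.8 × 10^-5)^3 × 3.27 × 10^-5 = 3.1 × 10^-17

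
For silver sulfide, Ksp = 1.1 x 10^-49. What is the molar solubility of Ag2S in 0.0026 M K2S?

Ag2S(s) <=> 2 Ag^+ + S^2-
Ksp = [Ag^+]^2[S^2-]
If s mol/L dissolves here, [Ag^+] = 2s, [S^2-] = 0.0026 + s ≈ 0.0026 (since S^2- from K2S dominates).
Ksp ≈ (2s)^2 × 0.0026
s = 3.3 × 10^-24 M
Check: s = 3.3 × 10^-24 ≪ 0.0026, so the approximation is valid.

3.3e-24 M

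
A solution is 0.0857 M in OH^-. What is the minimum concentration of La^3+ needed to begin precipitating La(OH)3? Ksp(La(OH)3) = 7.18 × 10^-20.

La(OH)3(s) ⇌ La^3+ + 3 OH^-
Ksp = [La^3+][OH^-]^3
Precipitation begins when Q = Ksp. With [OH^-] = 0.0857 M:
7.18 × 10^-20 = (0.0857)^3 × [La^3+]
[La^3+] = (7.18 × 10^-20 / 6.294 × 10^-4) = 1.14 × 10^-16 M

[La^3+] = 1.14e-16 M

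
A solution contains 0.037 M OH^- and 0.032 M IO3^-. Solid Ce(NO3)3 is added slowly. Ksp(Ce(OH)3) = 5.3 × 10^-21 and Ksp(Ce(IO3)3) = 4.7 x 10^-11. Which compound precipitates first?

Ce(OH)3

Each salt begins to precipitate when Q = Ksp, i.e. when [Ce^3+] reaches its threshold.
For Ce(OH)3: 5.3 × 10^-21 = (0.037)^3 × [Ce^3+]  ⇒  [Ce^3+] = 1.0 × 10^-16 M.
For Ce(IO3)3: 4.7 x 10^-11 = (0.032)^3 × [Ce^3+]  ⇒  [Ce^3+] = 1.4 × 10^-6 M.
The salt with the lower threshold [Ce^3+] precipitates first: Ce(OH)3.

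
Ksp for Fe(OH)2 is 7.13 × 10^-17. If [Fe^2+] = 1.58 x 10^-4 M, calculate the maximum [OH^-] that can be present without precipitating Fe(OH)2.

[OH^-] = 6.72 × 10^-7 M

Fe(OH)2(s) ⇌ Fe^2+(aq) + 2 OH^-(aq)
Ksp = [Fe^2+][OH^-]^2
Precipitation begins when Q = Ksp. With [Fe^2+] = 1.58 x 10^-4 M:
7.13 × 10^-17 = (1.58 x 10^-4) × [OH^-]^2
[OH^-] = (7.13 × 10^-17 / 1.58 × 10^-4)^(1/2) = 6.72 × 10^-7 M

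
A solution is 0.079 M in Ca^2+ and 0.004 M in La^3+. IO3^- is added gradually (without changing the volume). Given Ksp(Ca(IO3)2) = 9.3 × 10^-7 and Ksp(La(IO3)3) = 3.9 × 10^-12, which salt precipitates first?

La(IO3)3

Each salt begins to precipitate when Q = Ksp, i.e. when [IO3^-] reaches its threshold.
For Ca(IO3)2: 9.3 × 10^-7 = 0.079 × [IO3^-]^2  ⇒  [IO3^-] = 3.4 x 10^-3 M.
For La(IO3)3: 3.9 × 10^-12 = 0.004 × [IO3^-]^3  ⇒  [IO3^-] = 9.9 × 10^-4 M.
The salt with the lower threshold [IO3^-] precipitates first: La(IO3)3.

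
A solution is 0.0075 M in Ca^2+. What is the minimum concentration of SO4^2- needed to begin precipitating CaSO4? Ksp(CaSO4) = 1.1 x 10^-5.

1.5 × 10^-3 M

CaSO4(s) <=> Ca^2+(aq) + SO4^2-(aq)
Ksp = [Ca^2+][SO4^2-]
Precipitation begins when Q = Ksp. With [Ca^2+] = 0.0075 M:
1.1 x 10^-5 = (0.0075) × [SO4^2-]
[SO4^2-] = (1.1 x 10^-5 / 7.5 × 10^-3) = 1.5 × 10^-3 M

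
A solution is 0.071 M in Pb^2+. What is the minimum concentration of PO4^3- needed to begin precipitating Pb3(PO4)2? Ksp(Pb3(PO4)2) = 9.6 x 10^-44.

Pb3(PO4)2(s) ⇌ 3 Pb^2+(aq) + 2 PO4^3-(aq)
Ksp = [Pb^2+]^3[PO4^3-]^2
Precipitation begins when Q = Ksp. With [Pb^2+] = 0.071 M:
9.6 x 10^-44 = (0.071)^3 × [PO4^3-]^2
[PO4^3-] = (9.6 x 10^-44 / 3.58 × 10^-4)^(1/2) = 1.6 x 10^-20 M

[PO4^3-] ≈ 1.6 × 10^-20 M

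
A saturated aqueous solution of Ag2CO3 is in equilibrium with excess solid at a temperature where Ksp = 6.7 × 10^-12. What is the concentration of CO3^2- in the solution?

1.2 × 10^-4 M

Ag2CO3(s) <=> 2 Ag^+(aq) + CO3^2-(aq)
Ksp = [Ag^+]^2[CO3^2-]
For each mole of Ag2CO3 that dissolves: [Ag^+] = 2s, [CO3^2-] = s.
So Ksp = (2s)^2 × s = 4s^3
Solving, s = (6.7 × 10^-12/4)^(1/3) = 1.19 × 10^-4 M
[CO3^2-] = s = 1.2 × 10^-4 M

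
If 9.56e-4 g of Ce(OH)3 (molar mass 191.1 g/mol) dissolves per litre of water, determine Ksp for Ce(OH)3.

Molar solubility s = (9.56 x 10^-4 g/L) / (191.1 g/mol) = 5.003 × 10^-6 M.
Ce(OH)3(s) ⇌ Ce^3+ + 3 OH^-
For each mole of Ce(OH)3 that dissolves: [Ce^3+] = s, [OH^-] = 3s.
Ksp = [Ce^3+][OH^-]^3
So Ksp = s × (3s)^3 = 27s^4
Ksp = 27 × (5.003 x 10^-6)^4 = 1.69 × 10^-20

Ksp ≈ 1.69e-20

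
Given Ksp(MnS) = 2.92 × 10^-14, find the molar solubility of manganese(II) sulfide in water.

1.71 x 10^-7 M

MnS(s) ⇌ Mn^2+ + S^2-
Ksp = [Mn^2+][S^2-]
If s mol/L of MnS dissolves, [Mn^2+] = s and [S^2-] = s.
Ksp = s^2
s = √(2.92 × 10^-14) = 1.71 x 10^-7 M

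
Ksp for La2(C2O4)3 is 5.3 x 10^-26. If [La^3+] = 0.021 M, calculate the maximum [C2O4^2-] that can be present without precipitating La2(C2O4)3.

[C2O4^2-] ≈ 4.9 × 10^-8 M

La2(C2O4)3(s) ⇌ 2 La^3+ + 3 C2O4^2-
Ksp = [La^3+]^2[C2O4^2-]^3
Precipitation begins when Q = Ksp. With [La^3+] = 0.021 M:
5.3 x 10^-26 = (0.021)^2 × [C2O4^2-]^3
[C2O4^2-] = (5.3 x 10^-26 / 4.41 × 10^-4)^(1/3) = 4.9 × 10^-8 M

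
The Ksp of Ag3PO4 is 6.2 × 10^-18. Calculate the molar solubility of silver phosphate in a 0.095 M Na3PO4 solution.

s ≈ 1.3e-6 M

Ag3PO4(s) ⇌ 3 Ag^+(aq) + PO4^3-(aq)
Ksp = [Ag^+]^3[PO4^3-]
Let s = moles of Ag3PO4 that dissolve per litre. [Ag^+] = 3s, [PO4^3-] = 0.095 + s ≈ 0.095 (since PO4^3- from Na3PO4 dominates).
Ksp ≈ (3s)^3 × 0.095
s = 1.3 × 10^-6 M
Check: s = 1.3 x 10^-6 ≪ 0.095, so the approximation is valid.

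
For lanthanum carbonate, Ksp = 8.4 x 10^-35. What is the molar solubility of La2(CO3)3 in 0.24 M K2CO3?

s = 3.9 × 10^-17 M

La2(CO3)3(s) ⇌ 2 La^3+(aq) + 3 CO3^2-(aq)
Ksp = [La^3+]^2[CO3^2-]^3
Let s be the molar solubility in this solution. [La^3+] = 2s, [CO3^2-] = 0.24 + 3s ≈ 0.24 (common-ion effect: CO3^2- is already 0.24 M).
Ksp ≈ (2s)^2 × (0.24)^3
s = 3.9 × 10^-17 M
Check: 3s = 1.2 × 10^-16 ≪ 0.24, so the approximation is valid.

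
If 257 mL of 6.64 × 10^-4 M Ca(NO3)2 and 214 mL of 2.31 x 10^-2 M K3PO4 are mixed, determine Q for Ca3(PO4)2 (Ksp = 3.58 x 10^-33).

Q ≈ 5.24 × 10^-15

Total volume = 257 + 214 = 471 mL.
[Ca^2+] = 6.64 × 10^-4 × (257/471) = 3.623 × 10^-4 M
[PO4^3-] = 2.31 × 10^-2 × (214/471) = 1.050 × 10^-2 M
Ca3(PO4)2(s) <=> 3 Ca^2+(aq) + 2 PO4^3-(aq), so Q = [Ca^2+]^3[PO4^3-]^2
Q = (3.623 × 10^-4)^3(1.050 × 10^-2)^2 = 5.24 x 10^-15
Q > Ksp, so Ca3(PO4)2 will precipitate.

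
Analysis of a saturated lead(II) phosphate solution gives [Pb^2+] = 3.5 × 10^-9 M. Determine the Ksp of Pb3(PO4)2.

Pb3(PO4)2(s) ⇌ 3 Pb^2+(aq) + 2 PO4^3-(aq)
Stoichiometry gives [PO4^3-] = (2/3)[Pb^2+] = 2.33 × 10^-9 M.
Ksp = [Pb^2+]^3[PO4^3-]^2
Ksp = (3.5 × 10^-9)^3 × (2.33 × 10^-9)^2 = 2.3 x 10^-43

2.3e-43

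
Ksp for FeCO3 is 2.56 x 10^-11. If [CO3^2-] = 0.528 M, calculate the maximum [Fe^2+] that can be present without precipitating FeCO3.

4.85e-11 M

FeCO3(s) <=> Fe^2+ + CO3^2-
Ksp = [Fe^2+][CO3^2-]
Precipitation begins when Q = Ksp. With [CO3^2-] = 0.528 M:
2.56 x 10^-11 = (0.528) × [Fe^2+]
[Fe^2+] = (2.56 x 10^-11 / 5.28 × 10^-1) = 4.85 × 10^-11 M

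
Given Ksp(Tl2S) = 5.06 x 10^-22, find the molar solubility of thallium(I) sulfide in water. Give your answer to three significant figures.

Tl2S(s) <=> 2 Tl^+(aq) + S^2-(aq)
Ksp = [Tl^+]^2[S^2-]
Let s = molar solubility. Then [Tl^+] = 2s and [S^2-] = s.
Ksp = (2s)^2s = 4s^3
s = (5.06 x 10^-22 / 4)^(1/3) = 5.02 × 10^-8 M

s = 5.02 × 10^-8 M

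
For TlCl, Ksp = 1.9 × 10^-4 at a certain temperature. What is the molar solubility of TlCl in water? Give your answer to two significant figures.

TlCl(s) ⇌ Tl^+ + Cl^-
Ksp = [Tl^+][Cl^-]
With molar solubility s: [Tl^+] = s, [Cl^-] = s.
Ksp = (s)(s) = s^2
s = √(1.9 × 10^-4) = 1.4 × 10^-2 M

s ≈ 0.014 M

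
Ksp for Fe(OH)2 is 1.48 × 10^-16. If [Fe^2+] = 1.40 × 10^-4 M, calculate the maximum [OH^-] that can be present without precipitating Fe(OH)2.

Fe(OH)2(s) ⇌ Fe^2+ + 2 OH^-
Ksp = [Fe^2+][OH^-]^2
Precipitation begins when Q = Ksp. With [Fe^2+] = 1.40 × 10^-4 M:
1.48 × 10^-16 = (1.40 × 10^-4) × [OH^-]^2
[OH^-] = (1.48 × 10^-16 / 1.40 × 10^-4)^(1/2) = 1.03 × 10^-6 M

[OH^-] = 1.03 × 10^-6 M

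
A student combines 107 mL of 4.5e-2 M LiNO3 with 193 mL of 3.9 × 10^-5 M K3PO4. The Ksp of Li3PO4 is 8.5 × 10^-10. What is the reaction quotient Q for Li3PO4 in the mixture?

Total volume = 107 + 193 = 300 mL.
[Li^+] = 4.5 × 10^-2 × (107/300) = 1.61 × 10^-2 M
[PO4^3-] = 3.9 × 10^-5 × (193/300) = 2.51 x 10^-5 M
Li3PO4(s) <=> 3 Li^+(aq) + PO4^3-(aq), so Q = [Li^+]^3[PO4^3-]
Q = (1.61 × 10^-2)^3(2.51 × 10^-5) = 1.0 × 10^-10
Q < Ksp, so no precipitate of Li3PO4 forms.

Q = 1.0 × 10^-10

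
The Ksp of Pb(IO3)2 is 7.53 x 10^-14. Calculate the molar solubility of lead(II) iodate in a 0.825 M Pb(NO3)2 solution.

Pb(IO3)2(s) ⇌ Pb^2+(aq) + 2 IO3^-(aq)
Ksp = [Pb^2+][IO3^-]^2
Let s be the molar solubility in this solution. [Pb^2+] = 0.825 + s ≈ 0.825, [IO3^-] = 2s (since Pb^2+ from Pb(NO3)2 dominates).
Ksp ≈ 0.825 × (2s)^2
s = 1.51 x 10^-7 M
Check: s = 1.5 x 10^-7 ≪ 0.825, so the approximation is valid.

1.51 × 10^-7 M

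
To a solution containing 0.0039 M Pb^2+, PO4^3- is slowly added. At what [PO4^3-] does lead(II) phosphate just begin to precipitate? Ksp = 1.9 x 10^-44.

[PO4^3-] = 5.7 × 10^-19 M

Pb3(PO4)2(s) ⇌ 3 Pb^2+(aq) + 2 PO4^3-(aq)
Ksp = [Pb^2+]^3[PO4^3-]^2
Precipitation begins when Q = Ksp. With [Pb^2+] = 0.0039 M:
1.9 x 10^-44 = (0.0039)^3 × [PO4^3-]^2
[PO4^3-] = (1.9 x 10^-44 / 5.93 x 10^-8)^(1/2) = 5.7 × 10^-19 M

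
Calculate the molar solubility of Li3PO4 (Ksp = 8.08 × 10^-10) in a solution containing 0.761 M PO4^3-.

Li3PO4(s) ⇌ 3 Li^+(aq) + PO4^3-(aq)
Ksp = [Li^+]^3[PO4^3-]
Let s = moles of Li3PO4 that dissolve per litre. [Li^+] = 3s, [PO4^3-] = 0.761 + s ≈ 0.761 (common-ion effect: PO4^3- is already 0.761 M).
Ksp ≈ (3s)^3 × 0.761
s = 3.40 × 10^-4 M
Check: s = 3.4 × 10^-4 ≪ 0.761, so the approximation is valid.

s = 3.40 x 10^-4 M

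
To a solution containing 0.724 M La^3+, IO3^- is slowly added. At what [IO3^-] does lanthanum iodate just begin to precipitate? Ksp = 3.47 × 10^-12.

1.69 x 10^-4 M

La(IO3)3(s) ⇌ La^3+ + 3 IO3^-
Ksp = [La^3+][IO3^-]^3
Precipitation begins when Q = Ksp. With [La^3+] = 0.724 M:
3.47 × 10^-12 = (0.724) × [IO3^-]^3
[IO3^-] = (3.47 × 10^-12 / 7.24 × 10^-1)^(1/3) = 1.69 x 10^-4 M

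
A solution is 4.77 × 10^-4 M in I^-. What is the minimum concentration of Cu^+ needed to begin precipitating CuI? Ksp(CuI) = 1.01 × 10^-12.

[Cu^+] ≈ 2.12 x 10^-9 M

CuI(s) <=> Cu^+(aq) + I^-(aq)
Ksp = [Cu^+][I^-]
Precipitation begins when Q = Ksp. With [I^-] = 4.77 × 10^-4 M:
1.01 × 10^-12 = (4.77 × 10^-4) × [Cu^+]
[Cu^+] = (1.01 × 10^-12 / 4.77 x 10^-4) = 2.12 × 10^-9 M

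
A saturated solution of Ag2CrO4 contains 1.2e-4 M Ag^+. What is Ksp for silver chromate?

Ksp = 8.6e-13

Ag2CrO4(s) <=> 2 Ag^+ + CrO4^2-
Stoichiometry gives [CrO4^2-] = (1/2)[Ag^+] = 6.00 x 10^-5 M.
Ksp = [Ag^+]^2[CrO4^2-]
Ksp = (1.2 × 10^-4)^2 × 6.00 × 10^-5 = 8.6 × 10^-13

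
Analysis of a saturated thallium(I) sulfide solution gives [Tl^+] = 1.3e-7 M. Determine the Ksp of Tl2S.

Ksp ≈ 1.1 × 10^-21

Tl2S(s) ⇌ 2 Tl^+(aq) + S^2-(aq)
Stoichiometry gives [S^2-] = (1/2)[Tl^+] = 6.50 × 10^-8 M.
Ksp = [Tl^+]^2[S^2-]
Ksp = (1.3 × 10^-7)^2 × 6.50 x 10^-8 = 1.1 × 10^-21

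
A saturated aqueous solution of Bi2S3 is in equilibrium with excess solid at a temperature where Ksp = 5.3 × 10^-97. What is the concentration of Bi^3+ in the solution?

Bi2S3(s) <=> 2 Bi^3+ + 3 S^2-
Ksp = [Bi^3+]^2[S^2-]^3
For each mole of Bi2S3 that dissolves: [Bi^3+] = 2s, [S^2-] = 3s.
Ksp = (2s)^2(3s)^3 = 108s^5
s = (5.3 × 10^-97 / 108)^(1/5) = 2.18 × 10^-20 M
[Bi^3+] = 2s = 4.4 × 10^-20 M

4.4 × 10^-20 M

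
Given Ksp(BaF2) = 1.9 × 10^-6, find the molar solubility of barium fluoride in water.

s = 7.8e-3 M

BaF2(s) ⇌ Ba^2+(aq) + 2 F^-(aq)
Ksp = [Ba^2+][F^-]^2
With molar solubility s: [Ba^2+] = s, [F^-] = 2s.
Substituting: Ksp = s(2s)^2 = 4s^3
s^3 = 1.9 × 10^-6 / 4, so s = 7.8 × 10^-3 M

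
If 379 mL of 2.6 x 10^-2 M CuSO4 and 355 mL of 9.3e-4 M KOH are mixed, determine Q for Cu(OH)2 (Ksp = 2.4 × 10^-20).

Total volume = 379 + 355 = 734 mL.
[Cu^2+] = 2.6 x 10^-2 × (379/734) = 1.34 x 10^-2 M
[OH^-] = 9.3 x 10^-4 × (355/734) = 4.50 × 10^-4 M
Cu(OH)2(s) ⇌ Cu^2+(aq) + 2 OH^-(aq), so Q = [Cu^2+][OH^-]^2
Q = (1.34 x 10^-2)(4.50 × 10^-4)^2 = 2.7 × 10^-9
Q > Ksp, so Cu(OH)2 will precipitate.

Q ≈ 2.7e-9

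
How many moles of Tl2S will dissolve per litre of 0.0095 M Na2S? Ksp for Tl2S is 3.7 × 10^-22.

s ≈ 9.9e-11 M

Tl2S(s) ⇌ 2 Tl^+(aq) + S^2-(aq)
Ksp = [Tl^+]^2[S^2-]
Let s = moles of Tl2S that dissolve per litre. [Tl^+] = 2s, [S^2-] = 0.0095 + s ≈ 0.0095 (since S^2- from Na2S dominates).
Ksp ≈ (2s)^2 × 0.0095
s = 9.9 × 10^-11 M
Check: s = 9.9 × 10^-11 ≪ 0.0095, so the approximation is valid.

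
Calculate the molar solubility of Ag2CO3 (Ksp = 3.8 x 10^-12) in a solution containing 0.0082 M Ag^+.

Ag2CO3(s) <=> 2 Ag^+ + CO3^2-
Ksp = [Ag^+]^2[CO3^2-]
If s mol/L dissolves here, [Ag^+] = 0.0082 + 2s ≈ 0.0082, [CO3^2-] = s (common-ion effect: Ag^+ is already 0.0082 M).
Ksp ≈ (0.0082)^2 × s
s = 5.7 × 10^-8 M
Check: 2s = 1.1 x 10^-7 ≪ 0.0082, so the approximation is valid.

s ≈ 5.7e-8 M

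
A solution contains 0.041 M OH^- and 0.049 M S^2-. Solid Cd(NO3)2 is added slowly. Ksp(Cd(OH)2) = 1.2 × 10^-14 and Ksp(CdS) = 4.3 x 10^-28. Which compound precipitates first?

CdS

Each salt begins to precipitate when Q = Ksp, i.e. when [Cd^2+] reaches its threshold.
For Cd(OH)2: 1.2 × 10^-14 = (0.041)^2 × [Cd^2+]  ⇒  [Cd^2+] = 7.1 × 10^-12 M.
For CdS: 4.3 x 10^-28 = 0.049 × [Cd^2+]  ⇒  [Cd^2+] = 8.8 x 10^-27 M.
The salt with the lower threshold [Cd^2+] precipitates first: CdS.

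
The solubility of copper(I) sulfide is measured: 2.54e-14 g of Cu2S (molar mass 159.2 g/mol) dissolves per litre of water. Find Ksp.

Ksp = 1.62 × 10^-47

Molar solubility s = (2.54 x 10^-14 g/L) / (159.2 g/mol) = 1.595 × 10^-16 M.
Cu2S(s) <=> 2 Cu^+(aq) + S^2-(aq)
Let s = molar solubility. Then [Cu^+] = 2s and [S^2-] = s.
Ksp = [Cu^+]^2[S^2-]
So Ksp = (2s)^2 × s = 4s^3
Ksp = 4 × (1.595 × 10^-16)^3 = 1.62 × 10^-47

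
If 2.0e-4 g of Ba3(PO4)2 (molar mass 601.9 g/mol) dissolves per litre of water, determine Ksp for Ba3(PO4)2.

Molar solubility s = (2.0 × 10^-4 g/L) / (601.9 g/mol) = 3.32 × 10^-7 M.
Ba3(PO4)2(s) <=> 3 Ba^2+ + 2 PO4^3-
Let s = molar solubility. Then [Ba^2+] = 3s and [PO4^3-] = 2s.
Ksp = [Ba^2+]^3[PO4^3-]^2
So Ksp = (3s)^3 × (2s)^2 = 108s^5
With s = 3.32 × 10^-7: Ksp = 4.4 × 10^-31

4.4 × 10^-31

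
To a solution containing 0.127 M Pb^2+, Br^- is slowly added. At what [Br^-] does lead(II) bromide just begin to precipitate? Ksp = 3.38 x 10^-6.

[Br^-] ≈ 5.16e-3 M

PbBr2(s) ⇌ Pb^2+ + 2 Br^-
Ksp = [Pb^2+][Br^-]^2
Precipitation begins when Q = Ksp. With [Pb^2+] = 0.127 M:
3.38 x 10^-6 = (0.127) × [Br^-]^2
[Br^-] = (3.38 x 10^-6 / 1.27 × 10^-1)^(1/2) = 5.16 × 10^-3 M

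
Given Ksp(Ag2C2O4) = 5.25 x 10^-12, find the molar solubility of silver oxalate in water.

1.09e-4 M

Ag2C2O4(s) <=> 2 Ag^+ + C2O4^2-
Ksp = [Ag^+]^2[C2O4^2-]
Let s = molar solubility. Then [Ag^+] = 2s and [C2O4^2-] = s.
Substituting: Ksp = (2s)^2s = 4s^3
s = (5.25 x 10^-12 / 4)^(1/3) = 1.09 × 10^-4 M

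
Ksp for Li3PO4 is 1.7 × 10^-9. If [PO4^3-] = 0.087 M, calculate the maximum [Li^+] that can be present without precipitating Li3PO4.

2.7 × 10^-3 M

Li3PO4(s) ⇌ 3 Li^+(aq) + PO4^3-(aq)
Ksp = [Li^+]^3[PO4^3-]
Precipitation begins when Q = Ksp. With [PO4^3-] = 0.087 M:
1.7 × 10^-9 = (0.087) × [Li^+]^3
[Li^+] = (1.7 × 10^-9 / 8.7 × 10^-2)^(1/3) = 2.7 × 10^-3 M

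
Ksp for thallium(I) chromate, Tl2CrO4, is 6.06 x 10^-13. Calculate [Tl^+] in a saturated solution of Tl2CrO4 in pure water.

[Tl^+] ≈ 1.07e-4 M

Tl2CrO4(s) <=> 2 Tl^+ + CrO4^2-
Ksp = [Tl^+]^2[CrO4^2-]
Let s = molar solubility. Then [Tl^+] = 2s and [CrO4^2-] = s.
So Ksp = (2s)^2 × s = 4s^3
Solving, s = (6.06 x 10^-13/4)^(1/3) = 5.331 x 10^-5 M
[Tl^+] = 2s = 1.07 × 10^-4 M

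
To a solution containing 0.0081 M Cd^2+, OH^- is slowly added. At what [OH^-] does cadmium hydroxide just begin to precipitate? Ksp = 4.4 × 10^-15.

[OH^-] = 7.4e-7 M

Cd(OH)2(s) ⇌ Cd^2+ + 2 OH^-
Ksp = [Cd^2+][OH^-]^2
Precipitation begins when Q = Ksp. With [Cd^2+] = 0.0081 M:
4.4 × 10^-15 = (0.0081) × [OH^-]^2
[OH^-] = (4.4 × 10^-15 / 8.1 × 10^-3)^(1/2) = 7.4 x 10^-7 M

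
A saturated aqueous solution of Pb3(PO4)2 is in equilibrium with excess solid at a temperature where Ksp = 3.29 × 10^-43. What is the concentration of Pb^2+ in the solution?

Pb3(PO4)2(s) <=> 3 Pb^2+(aq) + 2 PO4^3-(aq)
Ksp = [Pb^2+]^3[PO4^3-]^2
For each mole of Pb3(PO4)2 that dissolves: [Pb^2+] = 3s, [PO4^3-] = 2s.
Ksp = (3s)^3(2s)^2 = 108s^5
s^5 = 3.29 × 10^-43 / 108, so s = 1.250 × 10^-9 M
[Pb^2+] = 3s = 3.75 × 10^-9 M

[Pb^2+] ≈ 3.75 × 10^-9 M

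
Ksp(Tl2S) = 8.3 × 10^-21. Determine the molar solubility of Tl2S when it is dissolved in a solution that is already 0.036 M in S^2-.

Tl2S(s) <=> 2 Tl^+(aq) + S^2-(aq)
Ksp = [Tl^+]^2[S^2-]
Let s be the molar solubility in this solution. [Tl^+] = 2s, [S^2-] = 0.036 + s ≈ 0.036 (Ksp is small, so little additional dissolves).
Ksp ≈ (2s)^2 × 0.036
s = 2.4 × 10^-10 M
Check: s = 2.4 × 10^-10 ≪ 0.036, so the approximation is valid.

s ≈ 2.4 x 10^-10 M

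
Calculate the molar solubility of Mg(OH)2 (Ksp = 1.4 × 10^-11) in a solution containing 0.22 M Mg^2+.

Mg(OH)2(s) ⇌ Mg^2+(aq) + 2 OH^-(aq)
Ksp = [Mg^2+][OH^-]^2
If s mol/L dissolves here, [Mg^2+] = 0.22 + s ≈ 0.22, [OH^-] = 2s (since the Mg^2+ already present dominates).
Ksp ≈ 0.22 × (2s)^2
s = 4.0 × 10^-6 M
Check: s = 4.0 x 10^-6 ≪ 0.22, so the approximation is valid.

4.0e-6 M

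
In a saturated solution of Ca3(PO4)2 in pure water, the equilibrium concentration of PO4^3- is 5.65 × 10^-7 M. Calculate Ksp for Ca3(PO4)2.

Ca3(PO4)2(s) ⇌ 3 Ca^2+ + 2 PO4^3-
Stoichiometry gives [Ca^2+] = (3/2)[PO4^3-] = 8.475 x 10^-7 M.
Ksp = [Ca^2+]^3[PO4^3-]^2
Ksp = (8.475 × 10^-7)^3 × (5.65 × 10^-7)^2 = 1.94 × 10^-31

1.94 × 10^-31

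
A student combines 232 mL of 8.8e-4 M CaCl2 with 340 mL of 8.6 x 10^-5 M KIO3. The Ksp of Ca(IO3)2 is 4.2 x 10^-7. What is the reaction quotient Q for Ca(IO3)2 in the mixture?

Q = 9.3e-13

Total volume = 232 + 340 = 572 mL.
[Ca^2+] = 8.8 x 10^-4 × (232/572) = 3.57 × 10^-4 M
[IO3^-] = 8.6 × 10^-5 × (340/572) = 5.11 × 10^-5 M
Ca(IO3)2(s) ⇌ Ca^2+ + 2 IO3^-, so Q = [Ca^2+][IO3^-]^2
Q = (3.57 × 10^-4)(5.11 × 10^-5)^2 = 9.3 × 10^-13
Q < Ksp, so no precipitate of Ca(IO3)2 forms.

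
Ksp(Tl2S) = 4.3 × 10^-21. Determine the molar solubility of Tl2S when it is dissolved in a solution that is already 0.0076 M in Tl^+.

Tl2S(s) <=> 2 Tl^+ + S^2-
Ksp = [Tl^+]^2[S^2-]
If s mol/L dissolves here, [Tl^+] = 0.0076 + 2s ≈ 0.0076, [S^2-] = s (Ksp is small, so little additional dissolves).
Ksp ≈ (0.0076)^2 × s
s = 7.4 × 10^-17 M
Check: 2s = 1.5 × 10^-16 ≪ 0.0076, so the approximation is valid.

s = 7.4 × 10^-17 M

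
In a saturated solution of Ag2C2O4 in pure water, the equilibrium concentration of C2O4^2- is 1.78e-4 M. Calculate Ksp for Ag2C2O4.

Ag2C2O4(s) <=> 2 Ag^+(aq) + C2O4^2-(aq)
Stoichiometry gives [Ag^+] = (2/1)[C2O4^2-] = 3.560 × 10^-4 M.
Ksp = [Ag^+]^2[C2O4^2-]
Ksp = (3.560 × 10^-4)^2 × 1.78 x 10^-4 = 2.26 × 10^-11

Ksp = 2.26 × 10^-11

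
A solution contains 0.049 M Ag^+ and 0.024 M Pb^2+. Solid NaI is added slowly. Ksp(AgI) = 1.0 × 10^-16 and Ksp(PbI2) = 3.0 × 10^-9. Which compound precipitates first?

AgI

Each salt begins to precipitate when Q = Ksp, i.e. when [I^-] reaches its threshold.
For AgI: 1.0 × 10^-16 = 0.049 × [I^-]  ⇒  [I^-] = 2.0 x 10^-15 M.
For PbI2: 3.0 × 10^-9 = 0.024 × [I^-]^2  ⇒  [I^-] = 3.5 x 10^-4 M.
The salt with the lower threshold [I^-] precipitates first: AgI.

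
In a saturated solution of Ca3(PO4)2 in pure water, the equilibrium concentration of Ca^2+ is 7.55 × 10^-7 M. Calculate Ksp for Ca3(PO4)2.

1.09 × 10^-31

Ca3(PO4)2(s) <=> 3 Ca^2+ + 2 PO4^3-
Stoichiometry gives [PO4^3-] = (2/3)[Ca^2+] = 5.033 × 10^-7 M.
Ksp = [Ca^2+]^3[PO4^3-]^2
Ksp = (7.55 × 10^-7)^3 × (5.033 × 10^-7)^2 = 1.09 x 10^-31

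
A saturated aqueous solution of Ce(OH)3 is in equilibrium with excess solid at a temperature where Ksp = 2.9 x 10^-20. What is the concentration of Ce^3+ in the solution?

Ce(OH)3(s) ⇌ Ce^3+(aq) + 3 OH^-(aq)
Ksp = [Ce^3+][OH^-]^3
For each mole of Ce(OH)3 that dissolves: [Ce^3+] = s, [OH^-] = 3s.
Ksp = s(3s)^3 = 27s^4
Solving, s = (2.9 x 10^-20/27)^(1/4) = 5.72 × 10^-6 M
[Ce^3+] = s = 5.7 × 10^-6 M

[Ce^3+] = 5.7 x 10^-6 M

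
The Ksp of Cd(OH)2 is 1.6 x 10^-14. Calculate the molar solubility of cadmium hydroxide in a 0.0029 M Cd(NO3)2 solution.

s ≈ 1.2 × 10^-6 M

Cd(OH)2(s) <=> Cd^2+(aq) + 2 OH^-(aq)
Ksp = [Cd^2+][OH^-]^2
Let s = moles of Cd(OH)2 that dissolve per litre. [Cd^2+] = 0.0029 + s ≈ 0.0029, [OH^-] = 2s (common-ion effect: Cd^2+ is already 0.0029 M).
Ksp ≈ 0.0029 × (2s)^2
s = 1.2 × 10^-6 M
Check: s = 1.2 x 10^-6 ≪ 0.0029, so the approximation is valid.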